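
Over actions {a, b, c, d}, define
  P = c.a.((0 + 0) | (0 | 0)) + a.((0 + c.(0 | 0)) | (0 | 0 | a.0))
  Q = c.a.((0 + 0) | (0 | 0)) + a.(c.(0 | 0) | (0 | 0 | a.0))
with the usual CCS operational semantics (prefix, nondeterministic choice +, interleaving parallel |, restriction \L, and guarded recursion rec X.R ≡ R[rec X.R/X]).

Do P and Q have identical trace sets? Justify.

trace-equivalent

P's transition system — 7 states:
  m0 = c.a.((0 + 0) | (0 | 0)) + a.((0 + c.(0 | 0)) | (0 | 0 | a.0)) → --a--▸ m1, --c--▸ m2
  m1 = (0 + c.(0 | 0)) | (0 | 0 | a.0) → --a--▸ m3, --c--▸ m4
  m2 = a.((0 + 0) | (0 | 0)) → --a--▸ m5
  m3 = (0 + c.(0 | 0)) | (0 | 0 | 0) → --c--▸ m6
  m4 = 0 | 0 | (0 | 0 | a.0) → --a--▸ m6
  m5 = (0 + 0) | (0 | 0) → (no moves)
  m6 = 0 | 0 | (0 | 0 | 0) → (no moves)
Q's transition system — 7 states:
  n0 = c.a.((0 + 0) | (0 | 0)) + a.(c.(0 | 0) | (0 | 0 | a.0)) → --a--▸ n1, --c--▸ n2
  n1 = c.(0 | 0) | (0 | 0 | a.0) → --a--▸ n3, --c--▸ n4
  n2 = a.((0 + 0) | (0 | 0)) → --a--▸ n5
  n3 = c.(0 | 0) | (0 | 0 | 0) → --c--▸ n6
  n4 = 0 | 0 | (0 | 0 | a.0) → --a--▸ n6
  n5 = (0 + 0) | (0 | 0) → (no moves)
  n6 = 0 | 0 | (0 | 0 | 0) → (no moves)
Coarsest stable partition (strong bisimilarity classes):
  B0 = {m0, n0}
  B1 = {m2, m4, n2, n4}
  B2 = {m5, m6, n5, n6}
  B3 = {m1, n1}
  B4 = {m3, n3}
m0 ∈ B0, n0 ∈ B0 → same block
Bisimilar ⇒ trace-equivalent.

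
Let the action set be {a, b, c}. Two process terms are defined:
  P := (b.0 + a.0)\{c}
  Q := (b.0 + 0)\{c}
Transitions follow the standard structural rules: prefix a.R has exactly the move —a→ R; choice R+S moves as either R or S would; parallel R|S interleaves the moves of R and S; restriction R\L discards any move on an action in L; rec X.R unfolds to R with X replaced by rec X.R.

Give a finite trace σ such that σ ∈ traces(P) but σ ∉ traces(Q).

Reachable graph of P (2 states):
  u0 = (b.0 + a.0)\{c} → =a=> u1, =b=> u1
  u1 = 0\{c} → ∅
Reachable graph of Q (2 states):
  v0 = (b.0 + 0)\{c} → =b=> v1
  v1 = 0\{c} → ∅
Trace ⟨a⟩ through P, begin at {u0}:
  step 1 (a): {u1}
  P completes σ.
Trace ⟨a⟩ through Q, begin at {v0}:
  step 1 (a): ∅ (Q stuck)

a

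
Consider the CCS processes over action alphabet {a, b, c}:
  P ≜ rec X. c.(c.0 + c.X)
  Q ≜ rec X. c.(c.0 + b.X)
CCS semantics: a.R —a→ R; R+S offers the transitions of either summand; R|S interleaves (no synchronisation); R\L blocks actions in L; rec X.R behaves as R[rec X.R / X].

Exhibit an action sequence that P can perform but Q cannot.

ccc

Reachable graph of P (3 states):
  s0 = rec X. c.(c.0 + c.X) → =c=> s1
  s1 = c.0 + c.(rec X. c.(c.0 + c.X)) → =c=> s0, =c=> s2
  s2 = 0 → (no moves)
Reachable graph of Q (3 states):
  t0 = rec X. c.(c.0 + b.X) → =c=> t1
  t1 = c.0 + b.(rec X. c.(c.0 + b.X)) → =b=> t0, =c=> t2
  t2 = 0 → (no moves)
Trace ⟨ccc⟩ through P, begin at {s0}:
  step 1 (c): {s1}
  step 2 (c): {s0, s2}
  step 3 (c): {s1}
  P completes σ.
Trace ⟨ccc⟩ through Q, begin at {t0}:
  step 1 (c): {t1}
  step 2 (c): {t2}
  step 3 (c): ∅ (Q stuck)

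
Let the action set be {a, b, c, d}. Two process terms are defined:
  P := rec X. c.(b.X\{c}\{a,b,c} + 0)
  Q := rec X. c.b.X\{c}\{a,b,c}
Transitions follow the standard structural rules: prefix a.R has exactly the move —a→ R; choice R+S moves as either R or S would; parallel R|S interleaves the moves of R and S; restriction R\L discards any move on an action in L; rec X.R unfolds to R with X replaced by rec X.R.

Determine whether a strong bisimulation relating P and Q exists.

LTS(P): 3 reachable states
  p0 = rec X. c.(b.X\{c}\{a,b,c} + 0) :: =c=> p1
  p1 = b.(rec X. c.(b.X\{c}\{a,b,c} + 0))\{c}\{a,b,c} + 0 :: =b=> p2
  p2 = (rec X. c.(b.X\{c}\{a,b,c} + 0))\{c}\{a,b,c} :: ∅
LTS(Q): 3 reachable states
  q0 = rec X. c.b.X\{c}\{a,b,c} :: =c=> q1
  q1 = b.(rec X. c.b.X\{c}\{a,b,c})\{c}\{a,b,c} :: =b=> q2
  q2 = (rec X. c.b.X\{c}\{a,b,c})\{c}\{a,b,c} :: ∅
Partition-refinement fixed point:
  B0 = {p0, q0}
  B1 = {p1, q1}
  B2 = {p2, q2}
p0 ∈ B0, q0 ∈ B0 → same block

P ~ Q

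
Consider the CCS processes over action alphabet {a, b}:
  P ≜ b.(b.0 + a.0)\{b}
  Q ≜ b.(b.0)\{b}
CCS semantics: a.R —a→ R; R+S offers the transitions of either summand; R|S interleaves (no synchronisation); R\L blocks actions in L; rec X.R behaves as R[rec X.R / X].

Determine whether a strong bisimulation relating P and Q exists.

Reachable graph of P (3 states):
  u0 = b.(b.0 + a.0)\{b} ⊢ =b=> u1
  u1 = (b.0 + a.0)\{b} ⊢ =a=> u2
  u2 = 0\{b} ⊢ deadlocked
Reachable graph of Q (2 states):
  v0 = b.(b.0)\{b} ⊢ =b=> v1
  v1 = (b.0)\{b} ⊢ deadlocked
Bisimilarity quotient blocks:
  B0 = {u0}
  B1 = {u1}
  B2 = {u2, v1}
  B3 = {v0}
u0 ∈ B0, v0 ∈ B3 → different blocks

NO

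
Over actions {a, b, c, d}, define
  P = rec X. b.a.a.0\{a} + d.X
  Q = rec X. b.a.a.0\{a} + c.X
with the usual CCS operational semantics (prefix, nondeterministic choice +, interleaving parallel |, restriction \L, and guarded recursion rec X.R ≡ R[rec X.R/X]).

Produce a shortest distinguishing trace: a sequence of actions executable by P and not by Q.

d

P's transition system — 4 states:
  p0 = rec X. b.a.a.0\{a} + d.X has moves -b-> p1, -d-> p0
  p1 = a.a.0\{a} has moves -a-> p2
  p2 = a.0\{a} has moves -a-> p3
  p3 = 0\{a} has moves ·
Q's transition system — 4 states:
  q0 = rec X. b.a.a.0\{a} + c.X has moves -b-> q1, -c-> q0
  q1 = a.a.0\{a} has moves -a-> q2
  q2 = a.0\{a} has moves -a-> q3
  q3 = 0\{a} has moves ·
Executing d from P (initial set {p0}):
  step 1 (d): {p0}
  P completes σ.
Executing d from Q (initial set {q0}):
  step 1 (d): no successor for Q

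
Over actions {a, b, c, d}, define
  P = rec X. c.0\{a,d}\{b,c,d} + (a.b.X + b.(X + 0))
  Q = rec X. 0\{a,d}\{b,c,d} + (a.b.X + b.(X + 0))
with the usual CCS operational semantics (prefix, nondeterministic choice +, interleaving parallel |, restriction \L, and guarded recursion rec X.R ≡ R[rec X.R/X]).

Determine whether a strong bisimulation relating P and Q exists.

P ≁ Q

Reachable graph of P (4 states):
  p0 = rec X. c.0\{a,d}\{b,c,d} + (a.b.X + b.(X + 0)) ⊢ -a-> p1, -b-> p2, -c-> p3
  p1 = b.(rec X. c.0\{a,d}\{b,c,d} + (a.b.X + b.(X + 0))) ⊢ -b-> p0
  p2 = (rec X. c.0\{a,d}\{b,c,d} + (a.b.X + b.(X + 0))) + 0 ⊢ -a-> p1, -b-> p2, -c-> p3
  p3 = 0\{a,d}\{b,c,d} ⊢ stopped
Reachable graph of Q (3 states):
  q0 = rec X. 0\{a,d}\{b,c,d} + (a.b.X + b.(X + 0)) ⊢ -a-> q1, -b-> q2
  q1 = b.(rec X. 0\{a,d}\{b,c,d} + (a.b.X + b.(X + 0))) ⊢ -b-> q0
  q2 = (rec X. 0\{a,d}\{b,c,d} + (a.b.X + b.(X + 0))) + 0 ⊢ -a-> q1, -b-> q2
Bisimilarity quotient blocks:
  B0 = {p0, p2}
  B1 = {p1}
  B2 = {p3}
  B3 = {q0, q2}
  B4 = {q1}
p0 ∈ B0, q0 ∈ B3 → different blocks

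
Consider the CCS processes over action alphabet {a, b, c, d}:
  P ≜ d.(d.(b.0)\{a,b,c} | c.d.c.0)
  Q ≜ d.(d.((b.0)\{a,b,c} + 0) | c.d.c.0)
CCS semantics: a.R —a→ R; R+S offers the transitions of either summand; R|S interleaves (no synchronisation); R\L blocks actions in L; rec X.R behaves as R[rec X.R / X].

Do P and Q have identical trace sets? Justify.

Reachable graph of P (9 states):
  u0 = d.(d.(b.0)\{a,b,c} | c.d.c.0) :: =d=> u1
  u1 = d.(b.0)\{a,b,c} | c.d.c.0 :: =c=> u2, =d=> u3
  u2 = d.(b.0)\{a,b,c} | d.c.0 :: =d=> u4, =d=> u5
  u3 = (b.0)\{a,b,c} | c.d.c.0 :: =c=> u4
  u4 = (b.0)\{a,b,c} | d.c.0 :: =d=> u6
  u5 = d.(b.0)\{a,b,c} | c.0 :: =c=> u7, =d=> u6
  u6 = (b.0)\{a,b,c} | c.0 :: =c=> u8
  u7 = d.(b.0)\{a,b,c} | 0 :: =d=> u8
  u8 = (b.0)\{a,b,c} | 0 :: deadlocked
Reachable graph of Q (9 states):
  v0 = d.(d.((b.0)\{a,b,c} + 0) | c.d.c.0) :: =d=> v1
  v1 = d.((b.0)\{a,b,c} + 0) | c.d.c.0 :: =c=> v2, =d=> v3
  v2 = d.((b.0)\{a,b,c} + 0) | d.c.0 :: =d=> v4, =d=> v5
  v3 = ((b.0)\{a,b,c} + 0) | c.d.c.0 :: =c=> v4
  v4 = ((b.0)\{a,b,c} + 0) | d.c.0 :: =d=> v6
  v5 = d.((b.0)\{a,b,c} + 0) | c.0 :: =c=> v7, =d=> v6
  v6 = ((b.0)\{a,b,c} + 0) | c.0 :: =c=> v8
  v7 = d.((b.0)\{a,b,c} + 0) | 0 :: =d=> v8
  v8 = ((b.0)\{a,b,c} + 0) | 0 :: deadlocked
Bisimilarity quotient blocks:
  B0 = {u0, v0}
  B1 = {u1, v1}
  B2 = {u2, v2}
  B3 = {u5, v5}
  B4 = {u6, v6}
  B5 = {u8, v8}
  B6 = {u7, v7}
  B7 = {u4, v4}
  B8 = {u3, v3}
u0 ∈ B0, v0 ∈ B0 → same block
Bisimilar ⇒ trace-equivalent.

traces(P) = traces(Q)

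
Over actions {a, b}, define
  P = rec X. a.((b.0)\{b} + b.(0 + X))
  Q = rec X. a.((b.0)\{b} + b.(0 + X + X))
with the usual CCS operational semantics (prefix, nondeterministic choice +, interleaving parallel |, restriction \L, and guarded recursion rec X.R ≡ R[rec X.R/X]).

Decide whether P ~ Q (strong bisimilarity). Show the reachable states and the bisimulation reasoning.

bisimilar

P's transition system — 3 states:
  u0 = rec X. a.((b.0)\{b} + b.(0 + X)) has moves -a-> u1
  u1 = (b.0)\{b} + b.(0 + (rec X. a.((b.0)\{b} + b.(0 + X)))) has moves -b-> u2
  u2 = 0 + (rec X. a.((b.0)\{b} + b.(0 + X))) has moves -a-> u1
Q's transition system — 3 states:
  v0 = rec X. a.((b.0)\{b} + b.(0 + X + X)) has moves -a-> v1
  v1 = (b.0)\{b} + b.(0 + (rec X. a.((b.0)\{b} + b.(0 + X + X))) + (rec X. a.((b.0)\{b} + b.(0 + X + X)))) has moves -b-> v2
  v2 = 0 + (rec X. a.((b.0)\{b} + b.(0 + X + X))) + (rec X. a.((b.0)\{b} + b.(0 + X + X))) has moves -a-> v1
Partition-refinement fixed point:
  B0 = {u0, u2, v0, v2}
  B1 = {u1, v1}
u0 ∈ B0, v0 ∈ B0 → same block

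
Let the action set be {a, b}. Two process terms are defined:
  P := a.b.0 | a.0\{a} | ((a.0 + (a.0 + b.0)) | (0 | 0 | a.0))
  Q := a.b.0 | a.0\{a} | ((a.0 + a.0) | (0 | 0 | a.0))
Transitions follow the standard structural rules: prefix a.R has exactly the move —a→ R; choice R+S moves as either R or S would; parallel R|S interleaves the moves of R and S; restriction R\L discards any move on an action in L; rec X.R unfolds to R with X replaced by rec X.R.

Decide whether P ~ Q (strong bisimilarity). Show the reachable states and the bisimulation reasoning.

Reachable graph of P (24 states):
  m0 = a.b.0 | a.0\{a} | ((a.0 + (a.0 + b.0)) | (0 | 0 | a.0)) ⊢ —a→ m1, —a→ m2, —a→ m3, —a→ m4, —b→ m3
  m1 = a.b.0 | 0\{a} | ((a.0 + (a.0 + b.0)) | (0 | 0 | a.0)) ⊢ —a→ m5, —a→ m6, —a→ m7, —b→ m6
  m2 = a.b.0 | a.0\{a} | ((a.0 + (a.0 + b.0)) | (0 | 0 | 0)) ⊢ —a→ m5, —a→ m8, —a→ m9, —b→ m8
  m3 = a.b.0 | a.0\{a} | (0 | (0 | 0 | a.0)) ⊢ —a→ m10, —a→ m6, —a→ m8
  m4 = b.0 | a.0\{a} | ((a.0 + (a.0 + b.0)) | (0 | 0 | a.0)) ⊢ —a→ m10, —a→ m7, —a→ m9, —b→ m10, —b→ m11
  m5 = a.b.0 | 0\{a} | ((a.0 + (a.0 + b.0)) | (0 | 0 | 0)) ⊢ —a→ m12, —a→ m13, —b→ m12
  m6 = a.b.0 | 0\{a} | (0 | (0 | 0 | a.0)) ⊢ —a→ m12, —a→ m14
  m7 = b.0 | 0\{a} | ((a.0 + (a.0 + b.0)) | (0 | 0 | a.0)) ⊢ —a→ m13, —a→ m14, —b→ m14, —b→ m15
  m8 = a.b.0 | a.0\{a} | (0 | (0 | 0 | 0)) ⊢ —a→ m12, —a→ m16
  m9 = b.0 | a.0\{a} | ((a.0 + (a.0 + b.0)) | (0 | 0 | 0)) ⊢ —a→ m13, —a→ m16, —b→ m16, —b→ m17
  m10 = b.0 | a.0\{a} | (0 | (0 | 0 | a.0)) ⊢ —a→ m14, —a→ m16, —b→ m18
  m11 = 0 | a.0\{a} | ((a.0 + (a.0 + b.0)) | (0 | 0 | a.0)) ⊢ —a→ m15, —a→ m17, —a→ m18, —b→ m18
  m12 = a.b.0 | 0\{a} | (0 | (0 | 0 | 0)) ⊢ —a→ m19
  m13 = b.0 | 0\{a} | ((a.0 + (a.0 + b.0)) | (0 | 0 | 0)) ⊢ —a→ m19, —b→ m19, —b→ m20
  m14 = b.0 | 0\{a} | (0 | (0 | 0 | a.0)) ⊢ —a→ m19, —b→ m21
  m15 = 0 | 0\{a} | ((a.0 + (a.0 + b.0)) | (0 | 0 | a.0)) ⊢ —a→ m20, —a→ m21, —b→ m21
  m16 = b.0 | a.0\{a} | (0 | (0 | 0 | 0)) ⊢ —a→ m19, —b→ m22
  m17 = 0 | a.0\{a} | ((a.0 + (a.0 + b.0)) | (0 | 0 | 0)) ⊢ —a→ m20, —a→ m22, —b→ m22
  m18 = 0 | a.0\{a} | (0 | (0 | 0 | a.0)) ⊢ —a→ m21, —a→ m22
  m19 = b.0 | 0\{a} | (0 | (0 | 0 | 0)) ⊢ —b→ m23
  m20 = 0 | 0\{a} | ((a.0 + (a.0 + b.0)) | (0 | 0 | 0)) ⊢ —a→ m23, —b→ m23
  m21 = 0 | 0\{a} | (0 | (0 | 0 | a.0)) ⊢ —a→ m23
  m22 = 0 | a.0\{a} | (0 | (0 | 0 | 0)) ⊢ —a→ m23
  m23 = 0 | 0\{a} | (0 | (0 | 0 | 0)) ⊢ stopped
Reachable graph of Q (24 states):
  n0 = a.b.0 | a.0\{a} | ((a.0 + a.0) | (0 | 0 | a.0)) ⊢ —a→ n1, —a→ n2, —a→ n3, —a→ n4
  n1 = a.b.0 | 0\{a} | ((a.0 + a.0) | (0 | 0 | a.0)) ⊢ —a→ n5, —a→ n6, —a→ n7
  n2 = a.b.0 | a.0\{a} | ((a.0 + a.0) | (0 | 0 | 0)) ⊢ —a→ n5, —a→ n8, —a→ n9
  n3 = a.b.0 | a.0\{a} | (0 | (0 | 0 | a.0)) ⊢ —a→ n10, —a→ n6, —a→ n8
  n4 = b.0 | a.0\{a} | ((a.0 + a.0) | (0 | 0 | a.0)) ⊢ —a→ n10, —a→ n7, —a→ n9, —b→ n11
  n5 = a.b.0 | 0\{a} | ((a.0 + a.0) | (0 | 0 | 0)) ⊢ —a→ n12, —a→ n13
  n6 = a.b.0 | 0\{a} | (0 | (0 | 0 | a.0)) ⊢ —a→ n12, —a→ n14
  n7 = b.0 | 0\{a} | ((a.0 + a.0) | (0 | 0 | a.0)) ⊢ —a→ n13, —a→ n14, —b→ n15
  n8 = a.b.0 | a.0\{a} | (0 | (0 | 0 | 0)) ⊢ —a→ n12, —a→ n16
  n9 = b.0 | a.0\{a} | ((a.0 + a.0) | (0 | 0 | 0)) ⊢ —a→ n13, —a→ n16, —b→ n17
  n10 = b.0 | a.0\{a} | (0 | (0 | 0 | a.0)) ⊢ —a→ n14, —a→ n16, —b→ n18
  n11 = 0 | a.0\{a} | ((a.0 + a.0) | (0 | 0 | a.0)) ⊢ —a→ n15, —a→ n17, —a→ n18
  n12 = a.b.0 | 0\{a} | (0 | (0 | 0 | 0)) ⊢ —a→ n19
  n13 = b.0 | 0\{a} | ((a.0 + a.0) | (0 | 0 | 0)) ⊢ —a→ n19, —b→ n20
  n14 = b.0 | 0\{a} | (0 | (0 | 0 | a.0)) ⊢ —a→ n19, —b→ n21
  n15 = 0 | 0\{a} | ((a.0 + a.0) | (0 | 0 | a.0)) ⊢ —a→ n20, —a→ n21
  n16 = b.0 | a.0\{a} | (0 | (0 | 0 | 0)) ⊢ —a→ n19, —b→ n22
  n17 = 0 | a.0\{a} | ((a.0 + a.0) | (0 | 0 | 0)) ⊢ —a→ n20, —a→ n22
  n18 = 0 | a.0\{a} | (0 | (0 | 0 | a.0)) ⊢ —a→ n21, —a→ n22
  n19 = b.0 | 0\{a} | (0 | (0 | 0 | 0)) ⊢ —b→ n23
  n20 = 0 | 0\{a} | ((a.0 + a.0) | (0 | 0 | 0)) ⊢ —a→ n23
  n21 = 0 | 0\{a} | (0 | (0 | 0 | a.0)) ⊢ —a→ n23
  n22 = 0 | a.0\{a} | (0 | (0 | 0 | 0)) ⊢ —a→ n23
  n23 = 0 | 0\{a} | (0 | (0 | 0 | 0)) ⊢ stopped
Partition-refinement fixed point:
  B0 = {m0}
  B1 = {m4}
  B2 = {m11}
  B3 = {m18, n15, n17, n18}
  B4 = {m21, m22, n20, n21, n22}
  B5 = {m23, n23}
  B6 = {m15, m17}
  B7 = {m20}
  B8 = {m10, n10, n7, n9}
  B9 = {m14, m16, n13, n14, n16}
  B10 = {m19, n19}
  B11 = {m7, m9}
  B12 = {m13}
  B13 = {m3, n1, n2, n3}
  B14 = {m6, m8, n5, n6, n8}
  B15 = {m12, n12}
  B16 = {m1, m2}
  B17 = {m5}
  B18 = {n0}
  B19 = {n4}
  B20 = {n11}
m0 ∈ B0, n0 ∈ B18 → different blocks

NO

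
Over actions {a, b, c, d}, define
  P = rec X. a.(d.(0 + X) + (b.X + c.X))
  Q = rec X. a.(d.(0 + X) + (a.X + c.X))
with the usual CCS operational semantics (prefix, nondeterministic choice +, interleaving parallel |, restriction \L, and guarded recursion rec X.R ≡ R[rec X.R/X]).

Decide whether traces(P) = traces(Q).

traces(P) ≠ traces(Q) — witness ⟨ab⟩

Reachable graph of P (3 states):
  u0 = rec X. a.(d.(0 + X) + (b.X + c.X)) ⊢ —a→ u1
  u1 = d.(0 + (rec X. a.(d.(0 + X) + (b.X + c.X)))) + (b.(rec X. a.(d.(0 + X) + (b.X + c.X))) + c.(rec X. a.(d.(0 + X) + (b.X + c.X)))) ⊢ —b→ u0, —c→ u0, —d→ u2
  u2 = 0 + (rec X. a.(d.(0 + X) + (b.X + c.X))) ⊢ —a→ u1
Reachable graph of Q (3 states):
  v0 = rec X. a.(d.(0 + X) + (a.X + c.X)) ⊢ —a→ v1
  v1 = d.(0 + (rec X. a.(d.(0 + X) + (a.X + c.X)))) + (a.(rec X. a.(d.(0 + X) + (a.X + c.X))) + c.(rec X. a.(d.(0 + X) + (a.X + c.X)))) ⊢ —a→ v0, —c→ v0, —d→ v2
  v2 = 0 + (rec X. a.(d.(0 + X) + (a.X + c.X))) ⊢ —a→ v1
Run σ = ⟨ab⟩ on P: start {u0}
  step 1 (a): {u1}
  step 2 (b): {u0}
  — P admits the full trace.
Run σ = ⟨ab⟩ on Q: start {v0}
  step 1 (a): {v1}
  step 2 (b): no successor for Q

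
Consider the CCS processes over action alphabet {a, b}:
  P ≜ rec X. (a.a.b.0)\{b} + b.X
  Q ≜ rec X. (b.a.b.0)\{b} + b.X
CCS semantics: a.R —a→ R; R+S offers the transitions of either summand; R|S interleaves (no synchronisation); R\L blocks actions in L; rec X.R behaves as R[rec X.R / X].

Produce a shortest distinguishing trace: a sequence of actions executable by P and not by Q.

a

LTS(P): 3 reachable states
  u0 = rec X. (a.a.b.0)\{b} + b.X :: ··a··> u1, ··b··> u0
  u1 = (a.b.0)\{b} :: ··a··> u2
  u2 = (b.0)\{b} :: ∅
LTS(Q): 1 reachable states
  v0 = rec X. (b.a.b.0)\{b} + b.X :: ··b··> v0
Executing a from P (initial set {u0}):
  after a @ step 1: {u1}
  P completes σ.
Executing a from Q (initial set {v0}):
  after a @ step 1: no successor for Q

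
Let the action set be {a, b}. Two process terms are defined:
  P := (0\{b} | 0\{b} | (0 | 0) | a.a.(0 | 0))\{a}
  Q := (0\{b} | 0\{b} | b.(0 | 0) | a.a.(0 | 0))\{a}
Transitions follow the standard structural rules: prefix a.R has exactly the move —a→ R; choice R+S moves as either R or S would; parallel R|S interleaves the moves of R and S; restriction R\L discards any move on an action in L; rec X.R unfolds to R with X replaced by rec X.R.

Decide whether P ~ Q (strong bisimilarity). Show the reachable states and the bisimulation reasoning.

LTS(P): 1 reachable states
  p0 = (0\{b} | 0\{b} | (0 | 0) | a.a.(0 | 0))\{a} :: (no moves)
LTS(Q): 2 reachable states
  q0 = (0\{b} | 0\{b} | b.(0 | 0) | a.a.(0 | 0))\{a} :: -b-> q1
  q1 = (0\{b} | 0\{b} | (0 | 0) | a.a.(0 | 0))\{a} :: (no moves)
Bisimilarity quotient blocks:
  B0 = {p0, q1}
  B1 = {q0}
p0 ∈ B0, q0 ∈ B1 → different blocks

not bisimilar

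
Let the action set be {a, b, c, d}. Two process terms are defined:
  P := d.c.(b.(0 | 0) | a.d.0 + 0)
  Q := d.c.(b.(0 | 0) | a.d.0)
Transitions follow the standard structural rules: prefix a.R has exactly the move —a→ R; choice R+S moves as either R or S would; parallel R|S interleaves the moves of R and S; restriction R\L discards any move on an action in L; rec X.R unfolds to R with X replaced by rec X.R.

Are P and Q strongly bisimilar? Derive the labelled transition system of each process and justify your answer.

bisimilar

LTS(P): 8 reachable states
  u0 = d.c.(b.(0 | 0) | a.d.0 + 0) :: --d--▸ u1
  u1 = c.(b.(0 | 0) | a.d.0 + 0) :: --c--▸ u2
  u2 = b.(0 | 0) | a.d.0 + 0 :: --a--▸ u3, --b--▸ u4
  u3 = b.(0 | 0) | d.0 :: --b--▸ u5, --d--▸ u6
  u4 = 0 | 0 | a.d.0 :: --a--▸ u5
  u5 = 0 | 0 | d.0 :: --d--▸ u7
  u6 = b.(0 | 0) | 0 :: --b--▸ u7
  u7 = 0 | 0 | 0 :: stopped
LTS(Q): 8 reachable states
  v0 = d.c.(b.(0 | 0) | a.d.0) :: --d--▸ v1
  v1 = c.(b.(0 | 0) | a.d.0) :: --c--▸ v2
  v2 = b.(0 | 0) | a.d.0 :: --a--▸ v3, --b--▸ v4
  v3 = b.(0 | 0) | d.0 :: --b--▸ v5, --d--▸ v6
  v4 = 0 | 0 | a.d.0 :: --a--▸ v5
  v5 = 0 | 0 | d.0 :: --d--▸ v7
  v6 = b.(0 | 0) | 0 :: --b--▸ v7
  v7 = 0 | 0 | 0 :: stopped
Partition-refinement fixed point:
  B0 = {u0, v0}
  B1 = {u1, v1}
  B2 = {u2, v2}
  B3 = {u4, v4}
  B4 = {u5, v5}
  B5 = {u7, v7}
  B6 = {u3, v3}
  B7 = {u6, v6}
u0 ∈ B0, v0 ∈ B0 → same block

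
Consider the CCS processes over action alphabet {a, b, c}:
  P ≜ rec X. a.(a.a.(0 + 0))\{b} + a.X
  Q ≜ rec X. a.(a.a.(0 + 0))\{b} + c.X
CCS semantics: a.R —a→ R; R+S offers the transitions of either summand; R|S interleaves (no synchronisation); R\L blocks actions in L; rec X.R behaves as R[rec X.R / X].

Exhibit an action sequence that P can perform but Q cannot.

aaaa

LTS(P): 4 reachable states
  u0 = rec X. a.(a.a.(0 + 0))\{b} + a.X has moves —a→ u0, —a→ u1
  u1 = (a.a.(0 + 0))\{b} has moves —a→ u2
  u2 = (a.(0 + 0))\{b} has moves —a→ u3
  u3 = (0 + 0)\{b} has moves (no moves)
LTS(Q): 4 reachable states
  v0 = rec X. a.(a.a.(0 + 0))\{b} + c.X has moves —a→ v1, —c→ v0
  v1 = (a.a.(0 + 0))\{b} has moves —a→ v2
  v2 = (a.(0 + 0))\{b} has moves —a→ v3
  v3 = (0 + 0)\{b} has moves (no moves)
Trace ⟨aaaa⟩ through P, begin at {u0}:
  after a @ step 1: {u0, u1}
  after a @ step 2: {u0, u1, u2}
  after a @ step 3: {u0, u1, u2, u3}
  after a @ step 4: {u0, u1, u2, u3}
  P completes σ.
Trace ⟨aaaa⟩ through Q, begin at {v0}:
  after a @ step 1: {v1}
  after a @ step 2: {v2}
  after a @ step 3: {v3}
  after a @ step 4: no successor for Q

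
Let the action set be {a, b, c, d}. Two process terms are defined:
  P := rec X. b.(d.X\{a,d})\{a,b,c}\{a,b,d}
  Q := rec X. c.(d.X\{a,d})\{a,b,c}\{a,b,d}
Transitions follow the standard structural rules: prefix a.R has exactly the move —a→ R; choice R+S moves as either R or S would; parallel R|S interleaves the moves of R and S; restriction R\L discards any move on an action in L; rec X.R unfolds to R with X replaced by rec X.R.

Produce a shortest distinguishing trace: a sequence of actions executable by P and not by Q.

P's transition system — 2 states:
  p0 = rec X. b.(d.X\{a,d})\{a,b,c}\{a,b,d} → ··b··> p1
  p1 = (d.(rec X. b.(d.X\{a,d})\{a,b,c}\{a,b,d})\{a,d})\{a,b,c}\{a,b,d} → deadlocked
Q's transition system — 2 states:
  q0 = rec X. c.(d.X\{a,d})\{a,b,c}\{a,b,d} → ··c··> q1
  q1 = (d.(rec X. c.(d.X\{a,d})\{a,b,c}\{a,b,d})\{a,d})\{a,b,c}\{a,b,d} → deadlocked
Run σ = ⟨b⟩ on P: start {p0}
  after b @ step 1: {p1}
  P completes σ.
Run σ = ⟨b⟩ on Q: start {q0}
  after b @ step 1: ∅ (Q stuck)

b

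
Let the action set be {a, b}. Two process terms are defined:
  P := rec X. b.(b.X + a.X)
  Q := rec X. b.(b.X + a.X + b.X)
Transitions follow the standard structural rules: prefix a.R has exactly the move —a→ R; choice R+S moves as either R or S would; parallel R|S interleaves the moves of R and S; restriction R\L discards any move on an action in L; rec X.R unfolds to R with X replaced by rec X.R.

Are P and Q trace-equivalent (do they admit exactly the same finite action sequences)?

Reachable graph of P (2 states):
  p0 = rec X. b.(b.X + a.X) :: =b=> p1
  p1 = b.(rec X. b.(b.X + a.X)) + a.(rec X. b.(b.X + a.X)) :: =a=> p0, =b=> p0
Reachable graph of Q (2 states):
  q0 = rec X. b.(b.X + a.X + b.X) :: =b=> q1
  q1 = b.(rec X. b.(b.X + a.X + b.X)) + a.(rec X. b.(b.X + a.X + b.X)) + b.(rec X. b.(b.X + a.X + b.X)) :: =a=> q0, =b=> q0
Partition-refinement fixed point:
  B0 = {p0, q0}
  B1 = {p1, q1}
p0 ∈ B0, q0 ∈ B0 → same block
Bisimilar ⇒ trace-equivalent.

YES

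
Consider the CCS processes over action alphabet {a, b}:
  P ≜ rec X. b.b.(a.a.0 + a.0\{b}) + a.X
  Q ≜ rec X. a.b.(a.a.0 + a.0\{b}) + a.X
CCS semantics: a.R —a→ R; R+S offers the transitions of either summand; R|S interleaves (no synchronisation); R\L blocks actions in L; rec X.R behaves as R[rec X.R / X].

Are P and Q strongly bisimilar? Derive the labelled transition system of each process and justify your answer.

not bisimilar

LTS(P): 6 reachable states
  s0 = rec X. b.b.(a.a.0 + a.0\{b}) + a.X has moves =a=> s0, =b=> s1
  s1 = b.(a.a.0 + a.0\{b}) has moves =b=> s2
  s2 = a.a.0 + a.0\{b} has moves =a=> s3, =a=> s4
  s3 = 0\{b} has moves (no moves)
  s4 = a.0 has moves =a=> s5
  s5 = 0 has moves (no moves)
LTS(Q): 6 reachable states
  t0 = rec X. a.b.(a.a.0 + a.0\{b}) + a.X has moves =a=> t0, =a=> t1
  t1 = b.(a.a.0 + a.0\{b}) has moves =b=> t2
  t2 = a.a.0 + a.0\{b} has moves =a=> t3, =a=> t4
  t3 = 0\{b} has moves (no moves)
  t4 = a.0 has moves =a=> t5
  t5 = 0 has moves (no moves)
Partition-refinement fixed point:
  B0 = {s0}
  B1 = {s1, t1}
  B2 = {s2, t2}
  B3 = {s3, s5, t3, t5}
  B4 = {s4, t4}
  B5 = {t0}
s0 ∈ B0, t0 ∈ B5 → different blocks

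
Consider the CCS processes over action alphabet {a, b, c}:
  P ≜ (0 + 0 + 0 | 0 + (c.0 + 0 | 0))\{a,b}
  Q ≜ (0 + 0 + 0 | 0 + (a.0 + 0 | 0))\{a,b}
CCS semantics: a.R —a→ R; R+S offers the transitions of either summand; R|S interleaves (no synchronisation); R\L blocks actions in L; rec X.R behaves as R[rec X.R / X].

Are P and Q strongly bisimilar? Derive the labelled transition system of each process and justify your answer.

P ≁ Q

P's transition system — 2 states:
  s0 = (0 + 0 + 0 | 0 + (c.0 + 0 | 0))\{a,b} :: =c=> s1
  s1 = 0\{a,b} :: (no moves)
Q's transition system — 1 states:
  t0 = (0 + 0 + 0 | 0 + (a.0 + 0 | 0))\{a,b} :: (no moves)
Coarsest stable partition (strong bisimilarity classes):
  B0 = {s0}
  B1 = {s1, t0}
s0 ∈ B0, t0 ∈ B1 → different blocks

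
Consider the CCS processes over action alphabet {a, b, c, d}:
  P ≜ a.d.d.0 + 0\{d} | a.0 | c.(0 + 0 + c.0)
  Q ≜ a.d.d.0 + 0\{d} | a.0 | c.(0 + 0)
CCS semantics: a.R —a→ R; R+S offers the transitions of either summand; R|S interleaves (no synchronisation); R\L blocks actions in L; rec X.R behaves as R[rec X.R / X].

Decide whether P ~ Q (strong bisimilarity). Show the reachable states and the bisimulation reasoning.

P's transition system — 9 states:
  s0 = a.d.d.0 + 0\{d} | a.0 | c.(0 + 0 + c.0) ⊢ -a-> s1, -a-> s2, -c-> s3
  s1 = 0\{d} | 0 | c.(0 + 0 + c.0) ⊢ -c-> s4
  s2 = d.d.0 ⊢ -d-> s5
  s3 = 0\{d} | a.0 | (0 + 0 + c.0) ⊢ -a-> s4, -c-> s6
  s4 = 0\{d} | 0 | (0 + 0 + c.0) ⊢ -c-> s7
  s5 = d.0 ⊢ -d-> s8
  s6 = 0\{d} | a.0 | 0 ⊢ -a-> s7
  s7 = 0\{d} | 0 | 0 ⊢ stopped
  s8 = 0 ⊢ stopped
Q's transition system — 7 states:
  t0 = a.d.d.0 + 0\{d} | a.0 | c.(0 + 0) ⊢ -a-> t1, -a-> t2, -c-> t3
  t1 = 0\{d} | 0 | c.(0 + 0) ⊢ -c-> t4
  t2 = d.d.0 ⊢ -d-> t5
  t3 = 0\{d} | a.0 | (0 + 0) ⊢ -a-> t4
  t4 = 0\{d} | 0 | (0 + 0) ⊢ stopped
  t5 = d.0 ⊢ -d-> t6
  t6 = 0 ⊢ stopped
Bisimilarity quotient blocks:
  B0 = {s0}
  B1 = {s2, t2}
  B2 = {s5, t5}
  B3 = {s7, s8, t4, t6}
  B4 = {s3}
  B5 = {s6, t3}
  B6 = {s4, t1}
  B7 = {s1}
  B8 = {t0}
s0 ∈ B0, t0 ∈ B8 → different blocks

P ≁ Q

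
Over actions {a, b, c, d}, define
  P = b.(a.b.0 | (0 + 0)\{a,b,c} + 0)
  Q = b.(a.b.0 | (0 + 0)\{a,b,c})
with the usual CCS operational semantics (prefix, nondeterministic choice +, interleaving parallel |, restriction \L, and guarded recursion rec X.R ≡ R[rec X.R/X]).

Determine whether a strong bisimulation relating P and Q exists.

YES

LTS(P): 4 reachable states
  u0 = b.(a.b.0 | (0 + 0)\{a,b,c} + 0) → —b→ u1
  u1 = a.b.0 | (0 + 0)\{a,b,c} + 0 → —a→ u2
  u2 = b.0 | (0 + 0)\{a,b,c} → —b→ u3
  u3 = 0 | (0 + 0)\{a,b,c} → ∅
LTS(Q): 4 reachable states
  v0 = b.(a.b.0 | (0 + 0)\{a,b,c}) → —b→ v1
  v1 = a.b.0 | (0 + 0)\{a,b,c} → —a→ v2
  v2 = b.0 | (0 + 0)\{a,b,c} → —b→ v3
  v3 = 0 | (0 + 0)\{a,b,c} → ∅
Bisimilarity quotient blocks:
  B0 = {u0, v0}
  B1 = {u1, v1}
  B2 = {u2, v2}
  B3 = {u3, v3}
u0 ∈ B0, v0 ∈ B0 → same block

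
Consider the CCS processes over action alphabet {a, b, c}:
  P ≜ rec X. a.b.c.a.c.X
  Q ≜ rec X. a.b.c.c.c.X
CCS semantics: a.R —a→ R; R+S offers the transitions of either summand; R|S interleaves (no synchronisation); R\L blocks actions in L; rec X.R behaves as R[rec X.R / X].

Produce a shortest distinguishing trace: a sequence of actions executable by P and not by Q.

P's transition system — 5 states:
  u0 = rec X. a.b.c.a.c.X → =a=> u1
  u1 = b.c.a.c.(rec X. a.b.c.a.c.X) → =b=> u2
  u2 = c.a.c.(rec X. a.b.c.a.c.X) → =c=> u3
  u3 = a.c.(rec X. a.b.c.a.c.X) → =a=> u4
  u4 = c.(rec X. a.b.c.a.c.X) → =c=> u0
Q's transition system — 5 states:
  v0 = rec X. a.b.c.c.c.X → =a=> v1
  v1 = b.c.c.c.(rec X. a.b.c.c.c.X) → =b=> v2
  v2 = c.c.c.(rec X. a.b.c.c.c.X) → =c=> v3
  v3 = c.c.(rec X. a.b.c.c.c.X) → =c=> v4
  v4 = c.(rec X. a.b.c.c.c.X) → =c=> v0
Executing abca from P (initial set {u0}):
  after a @ step 1: {u1}
  after b @ step 2: {u2}
  after c @ step 3: {u3}
  after a @ step 4: {u4}
  ✓ P
Executing abca from Q (initial set {v0}):
  after a @ step 1: {v1}
  after b @ step 2: {v2}
  after c @ step 3: {v3}
  after a @ step 4: no successor for Q

abca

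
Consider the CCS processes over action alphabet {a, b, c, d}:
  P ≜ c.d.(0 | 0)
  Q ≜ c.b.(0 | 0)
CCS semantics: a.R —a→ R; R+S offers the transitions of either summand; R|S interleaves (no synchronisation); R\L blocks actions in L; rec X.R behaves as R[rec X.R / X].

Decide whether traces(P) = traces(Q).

NO — witness ⟨cd⟩

Reachable graph of P (3 states):
  p0 = c.d.(0 | 0) ⊢ —c→ p1
  p1 = d.(0 | 0) ⊢ —d→ p2
  p2 = 0 | 0 ⊢ stopped
Reachable graph of Q (3 states):
  q0 = c.b.(0 | 0) ⊢ —c→ q1
  q1 = b.(0 | 0) ⊢ —b→ q2
  q2 = 0 | 0 ⊢ stopped
Trace ⟨cd⟩ through P, begin at {p0}:
  [1] c ⇒ {p1}
  [2] d ⇒ {p2}
  — P admits the full trace.
Trace ⟨cd⟩ through Q, begin at {q0}:
  [1] c ⇒ {q1}
  [2] d ⇒ no successor for Q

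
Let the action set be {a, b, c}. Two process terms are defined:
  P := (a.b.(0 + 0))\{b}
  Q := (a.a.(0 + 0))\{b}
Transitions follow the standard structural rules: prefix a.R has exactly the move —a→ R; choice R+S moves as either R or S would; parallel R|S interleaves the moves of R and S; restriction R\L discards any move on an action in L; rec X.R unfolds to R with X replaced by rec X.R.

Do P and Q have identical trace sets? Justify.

NO — witness ⟨aa⟩

Reachable graph of P (2 states):
  m0 = (a.b.(0 + 0))\{b} :: —a→ m1
  m1 = (b.(0 + 0))\{b} :: (no moves)
Reachable graph of Q (3 states):
  n0 = (a.a.(0 + 0))\{b} :: —a→ n1
  n1 = (a.(0 + 0))\{b} :: —a→ n2
  n2 = (0 + 0)\{b} :: (no moves)
Executing aa from Q (initial set {n0}):
  step 1 (a): {n1}
  step 2 (a): {n2}
  ✓ Q
Executing aa from P (initial set {m0}):
  step 1 (a): {m1}
  step 2 (a): ∅  — P cannot continue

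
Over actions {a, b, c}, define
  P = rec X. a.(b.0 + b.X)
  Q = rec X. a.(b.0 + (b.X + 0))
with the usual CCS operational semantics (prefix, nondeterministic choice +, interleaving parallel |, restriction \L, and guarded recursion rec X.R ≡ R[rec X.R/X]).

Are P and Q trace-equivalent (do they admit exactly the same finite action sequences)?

LTS(P): 3 reachable states
  s0 = rec X. a.(b.0 + b.X) ⊢ ··a··> s1
  s1 = b.0 + b.(rec X. a.(b.0 + b.X)) ⊢ ··b··> s0, ··b··> s2
  s2 = 0 ⊢ (no moves)
LTS(Q): 3 reachable states
  t0 = rec X. a.(b.0 + (b.X + 0)) ⊢ ··a··> t1
  t1 = b.0 + (b.(rec X. a.(b.0 + (b.X + 0))) + 0) ⊢ ··b··> t0, ··b··> t2
  t2 = 0 ⊢ (no moves)
Bisimilarity quotient blocks:
  B0 = {s0, t0}
  B1 = {s1, t1}
  B2 = {s2, t2}
s0 ∈ B0, t0 ∈ B0 → same block
Bisimilar ⇒ trace-equivalent.

trace-equivalent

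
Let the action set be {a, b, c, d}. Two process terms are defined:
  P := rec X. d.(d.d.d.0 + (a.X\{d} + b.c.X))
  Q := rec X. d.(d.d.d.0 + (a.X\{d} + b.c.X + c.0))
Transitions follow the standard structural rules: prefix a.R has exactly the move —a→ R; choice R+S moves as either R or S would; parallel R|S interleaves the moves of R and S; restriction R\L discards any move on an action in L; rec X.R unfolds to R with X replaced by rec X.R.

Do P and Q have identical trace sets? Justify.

trace-distinct — witness ⟨dc⟩

LTS(P): 7 reachable states
  m0 = rec X. d.(d.d.d.0 + (a.X\{d} + b.c.X)) :: -d-> m1
  m1 = d.d.d.0 + (a.(rec X. d.(d.d.d.0 + (a.X\{d} + b.c.X)))\{d} + b.c.(rec X. d.(d.d.d.0 + (a.X\{d} + b.c.X)))) :: -a-> m2, -b-> m3, -d-> m4
  m2 = (rec X. d.(d.d.d.0 + (a.X\{d} + b.c.X)))\{d} :: (no moves)
  m3 = c.(rec X. d.(d.d.d.0 + (a.X\{d} + b.c.X))) :: -c-> m0
  m4 = d.d.0 :: -d-> m5
  m5 = d.0 :: -d-> m6
  m6 = 0 :: (no moves)
LTS(Q): 7 reachable states
  n0 = rec X. d.(d.d.d.0 + (a.X\{d} + b.c.X + c.0)) :: -d-> n1
  n1 = d.d.d.0 + (a.(rec X. d.(d.d.d.0 + (a.X\{d} + b.c.X + c.0)))\{d} + b.c.(rec X. d.(d.d.d.0 + (a.X\{d} + b.c.X + c.0))) + c.0) :: -a-> n2, -b-> n3, -c-> n4, -d-> n5
  n2 = (rec X. d.(d.d.d.0 + (a.X\{d} + b.c.X + c.0)))\{d} :: (no moves)
  n3 = c.(rec X. d.(d.d.d.0 + (a.X\{d} + b.c.X + c.0))) :: -c-> n0
  n4 = 0 :: (no moves)
  n5 = d.d.0 :: -d-> n6
  n6 = d.0 :: -d-> n4
Trace ⟨dc⟩ through Q, begin at {n0}:
  step 1 (d): {n1}
  step 2 (c): {n4}
  Q completes σ.
Trace ⟨dc⟩ through P, begin at {m0}:
  step 1 (d): {m1}
  step 2 (c): ∅ (P stuck)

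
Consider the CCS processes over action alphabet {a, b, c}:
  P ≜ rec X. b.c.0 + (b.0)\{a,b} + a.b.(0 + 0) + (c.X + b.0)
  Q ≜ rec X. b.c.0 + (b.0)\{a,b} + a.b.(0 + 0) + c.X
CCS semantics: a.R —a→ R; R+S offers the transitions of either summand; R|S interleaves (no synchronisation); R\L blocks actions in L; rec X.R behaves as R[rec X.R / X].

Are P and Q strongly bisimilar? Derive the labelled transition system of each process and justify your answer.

Reachable graph of P (5 states):
  u0 = rec X. b.c.0 + (b.0)\{a,b} + a.b.(0 + 0) + (c.X + b.0) ⊢ =a=> u1, =b=> u2, =b=> u3, =c=> u0
  u1 = b.(0 + 0) ⊢ =b=> u4
  u2 = 0 ⊢ ∅
  u3 = c.0 ⊢ =c=> u2
  u4 = 0 + 0 ⊢ ∅
Reachable graph of Q (5 states):
  v0 = rec X. b.c.0 + (b.0)\{a,b} + a.b.(0 + 0) + c.X ⊢ =a=> v1, =b=> v2, =c=> v0
  v1 = b.(0 + 0) ⊢ =b=> v3
  v2 = c.0 ⊢ =c=> v4
  v3 = 0 + 0 ⊢ ∅
  v4 = 0 ⊢ ∅
Bisimilarity quotient blocks:
  B0 = {u0}
  B1 = {u3, v2}
  B2 = {u2, u4, v3, v4}
  B3 = {u1, v1}
  B4 = {v0}
u0 ∈ B0, v0 ∈ B4 → different blocks

P ≁ Q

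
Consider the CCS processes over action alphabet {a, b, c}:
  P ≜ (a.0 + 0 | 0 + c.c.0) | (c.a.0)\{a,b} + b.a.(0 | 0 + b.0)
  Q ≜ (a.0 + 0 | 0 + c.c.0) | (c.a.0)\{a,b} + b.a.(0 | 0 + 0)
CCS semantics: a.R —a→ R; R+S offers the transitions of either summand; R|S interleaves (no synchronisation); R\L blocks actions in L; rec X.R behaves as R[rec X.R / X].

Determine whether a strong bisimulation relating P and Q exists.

P ≁ Q

Reachable graph of P (9 states):
  m0 = (a.0 + 0 | 0 + c.c.0) | (c.a.0)\{a,b} + b.a.(0 | 0 + b.0) has moves -a-> m1, -b-> m2, -c-> m3, -c-> m4
  m1 = 0 | (c.a.0)\{a,b} has moves -c-> m5
  m2 = a.(0 | 0 + b.0) has moves -a-> m6
  m3 = (a.0 + 0 | 0 + c.c.0) | (a.0)\{a,b} has moves -a-> m5, -c-> m7
  m4 = c.0 | (c.a.0)\{a,b} has moves -c-> m1, -c-> m7
  m5 = 0 | (a.0)\{a,b} has moves ∅
  m6 = 0 | 0 + b.0 has moves -b-> m8
  m7 = c.0 | (a.0)\{a,b} has moves -c-> m5
  m8 = 0 has moves ∅
Reachable graph of Q (8 states):
  n0 = (a.0 + 0 | 0 + c.c.0) | (c.a.0)\{a,b} + b.a.(0 | 0 + 0) has moves -a-> n1, -b-> n2, -c-> n3, -c-> n4
  n1 = 0 | (c.a.0)\{a,b} has moves -c-> n5
  n2 = a.(0 | 0 + 0) has moves -a-> n6
  n3 = (a.0 + 0 | 0 + c.c.0) | (a.0)\{a,b} has moves -a-> n5, -c-> n7
  n4 = c.0 | (c.a.0)\{a,b} has moves -c-> n1, -c-> n7
  n5 = 0 | (a.0)\{a,b} has moves ∅
  n6 = 0 | 0 + 0 has moves ∅
  n7 = c.0 | (a.0)\{a,b} has moves -c-> n5
Coarsest stable partition (strong bisimilarity classes):
  B0 = {m0}
  B1 = {m1, m7, n1, n7}
  B2 = {m5, m8, n5, n6}
  B3 = {m2}
  B4 = {m6}
  B5 = {m3, n3}
  B6 = {m4, n4}
  B7 = {n0}
  B8 = {n2}
m0 ∈ B0, n0 ∈ B7 → different blocks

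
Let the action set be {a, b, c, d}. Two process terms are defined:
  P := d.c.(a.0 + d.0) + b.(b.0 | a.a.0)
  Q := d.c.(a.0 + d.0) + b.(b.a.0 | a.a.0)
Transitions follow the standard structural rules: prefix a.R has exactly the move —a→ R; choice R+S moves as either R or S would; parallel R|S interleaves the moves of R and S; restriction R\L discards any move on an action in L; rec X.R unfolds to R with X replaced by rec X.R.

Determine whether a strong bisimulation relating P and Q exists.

P's transition system — 10 states:
  p0 = d.c.(a.0 + d.0) + b.(b.0 | a.a.0) ⊢ --b--▸ p1, --d--▸ p2
  p1 = b.0 | a.a.0 ⊢ --a--▸ p3, --b--▸ p4
  p2 = c.(a.0 + d.0) ⊢ --c--▸ p5
  p3 = b.0 | a.0 ⊢ --a--▸ p6, --b--▸ p7
  p4 = 0 | a.a.0 ⊢ --a--▸ p7
  p5 = a.0 + d.0 ⊢ --a--▸ p8, --d--▸ p8
  p6 = b.0 | 0 ⊢ --b--▸ p9
  p7 = 0 | a.0 ⊢ --a--▸ p9
  p8 = 0 ⊢ (no moves)
  p9 = 0 | 0 ⊢ (no moves)
Q's transition system — 13 states:
  q0 = d.c.(a.0 + d.0) + b.(b.a.0 | a.a.0) ⊢ --b--▸ q1, --d--▸ q2
  q1 = b.a.0 | a.a.0 ⊢ --a--▸ q3, --b--▸ q4
  q2 = c.(a.0 + d.0) ⊢ --c--▸ q5
  q3 = b.a.0 | a.0 ⊢ --a--▸ q6, --b--▸ q7
  q4 = a.0 | a.a.0 ⊢ --a--▸ q7, --a--▸ q8
  q5 = a.0 + d.0 ⊢ --a--▸ q9, --d--▸ q9
  q6 = b.a.0 | 0 ⊢ --b--▸ q10
  q7 = a.0 | a.0 ⊢ --a--▸ q10, --a--▸ q11
  q8 = 0 | a.a.0 ⊢ --a--▸ q11
  q9 = 0 ⊢ (no moves)
  q10 = a.0 | 0 ⊢ --a--▸ q12
  q11 = 0 | a.0 ⊢ --a--▸ q12
  q12 = 0 | 0 ⊢ (no moves)
Coarsest stable partition (strong bisimilarity classes):
  B0 = {p0}
  B1 = {p1}
  B2 = {p3}
  B3 = {p7, q10, q11}
  B4 = {p8, p9, q12, q9}
  B5 = {p6}
  B6 = {p4, q7, q8}
  B7 = {p2, q2}
  B8 = {p5, q5}
  B9 = {q0}
  B10 = {q1}
  B11 = {q3}
  B12 = {q6}
  B13 = {q4}
p0 ∈ B0, q0 ∈ B9 → different blocks

not bisimilar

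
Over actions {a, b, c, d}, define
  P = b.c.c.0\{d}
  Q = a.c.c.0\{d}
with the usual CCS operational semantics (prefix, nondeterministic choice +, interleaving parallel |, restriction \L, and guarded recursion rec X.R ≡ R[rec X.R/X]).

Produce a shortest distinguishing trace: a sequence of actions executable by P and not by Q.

b

Reachable graph of P (4 states):
  m0 = b.c.c.0\{d} → -b-> m1
  m1 = c.c.0\{d} → -c-> m2
  m2 = c.0\{d} → -c-> m3
  m3 = 0\{d} → stopped
Reachable graph of Q (4 states):
  n0 = a.c.c.0\{d} → -a-> n1
  n1 = c.c.0\{d} → -c-> n2
  n2 = c.0\{d} → -c-> n3
  n3 = 0\{d} → stopped
Executing b from P (initial set {m0}):
  [1] b ⇒ {m1}
  ✓ P
Executing b from Q (initial set {n0}):
  [1] b ⇒ ∅ (Q stuck)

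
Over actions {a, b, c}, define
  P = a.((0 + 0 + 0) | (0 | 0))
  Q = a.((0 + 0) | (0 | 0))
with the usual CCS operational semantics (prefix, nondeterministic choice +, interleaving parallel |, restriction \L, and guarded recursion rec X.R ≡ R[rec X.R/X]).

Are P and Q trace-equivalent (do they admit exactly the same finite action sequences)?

traces(P) = traces(Q)

P's transition system — 2 states:
  u0 = a.((0 + 0 + 0) | (0 | 0)) :: --a--▸ u1
  u1 = (0 + 0 + 0) | (0 | 0) :: deadlocked
Q's transition system — 2 states:
  v0 = a.((0 + 0) | (0 | 0)) :: --a--▸ v1
  v1 = (0 + 0) | (0 | 0) :: deadlocked
Bisimilarity quotient blocks:
  B0 = {u0, v0}
  B1 = {u1, v1}
u0 ∈ B0, v0 ∈ B0 → same block
Bisimilar ⇒ trace-equivalent.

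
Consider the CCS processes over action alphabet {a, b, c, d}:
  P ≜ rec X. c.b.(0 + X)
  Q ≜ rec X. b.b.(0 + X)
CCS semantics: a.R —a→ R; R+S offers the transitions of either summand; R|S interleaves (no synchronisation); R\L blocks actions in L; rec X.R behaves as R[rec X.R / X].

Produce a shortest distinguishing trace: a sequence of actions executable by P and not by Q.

LTS(P): 3 reachable states
  m0 = rec X. c.b.(0 + X) ⊢ ··c··> m1
  m1 = b.(0 + (rec X. c.b.(0 + X))) ⊢ ··b··> m2
  m2 = 0 + (rec X. c.b.(0 + X)) ⊢ ··c··> m1
LTS(Q): 3 reachable states
  n0 = rec X. b.b.(0 + X) ⊢ ··b··> n1
  n1 = b.(0 + (rec X. b.b.(0 + X))) ⊢ ··b··> n2
  n2 = 0 + (rec X. b.b.(0 + X)) ⊢ ··b··> n1
Executing c from P (initial set {m0}):
  step 1 (c): {m1}
  — P admits the full trace.
Executing c from Q (initial set {n0}):
  step 1 (c): ∅  — Q cannot continue

c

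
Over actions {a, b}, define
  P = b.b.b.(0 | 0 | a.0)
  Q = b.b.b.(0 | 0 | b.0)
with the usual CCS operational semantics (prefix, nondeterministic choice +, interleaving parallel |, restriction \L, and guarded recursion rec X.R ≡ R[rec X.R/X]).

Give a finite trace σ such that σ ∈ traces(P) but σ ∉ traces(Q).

bbba

LTS(P): 5 reachable states
  u0 = b.b.b.(0 | 0 | a.0) :: ··b··> u1
  u1 = b.b.(0 | 0 | a.0) :: ··b··> u2
  u2 = b.(0 | 0 | a.0) :: ··b··> u3
  u3 = 0 | 0 | a.0 :: ··a··> u4
  u4 = 0 | 0 | 0 :: ∅
LTS(Q): 5 reachable states
  v0 = b.b.b.(0 | 0 | b.0) :: ··b··> v1
  v1 = b.b.(0 | 0 | b.0) :: ··b··> v2
  v2 = b.(0 | 0 | b.0) :: ··b··> v3
  v3 = 0 | 0 | b.0 :: ··b··> v4
  v4 = 0 | 0 | 0 :: ∅
Run σ = ⟨bbba⟩ on P: start {u0}
  step 1 (b): {u1}
  step 2 (b): {u2}
  step 3 (b): {u3}
  step 4 (a): {u4}
  P completes σ.
Run σ = ⟨bbba⟩ on Q: start {v0}
  step 1 (b): {v1}
  step 2 (b): {v2}
  step 3 (b): {v3}
  step 4 (a): no successor for Q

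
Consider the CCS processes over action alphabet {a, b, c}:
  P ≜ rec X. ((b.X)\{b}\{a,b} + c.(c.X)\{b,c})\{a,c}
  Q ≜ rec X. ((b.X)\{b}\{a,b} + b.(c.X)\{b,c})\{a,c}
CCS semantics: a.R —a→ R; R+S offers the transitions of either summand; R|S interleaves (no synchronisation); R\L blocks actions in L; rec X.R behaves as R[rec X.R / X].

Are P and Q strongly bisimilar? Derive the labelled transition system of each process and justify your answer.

P ≁ Q

LTS(P): 1 reachable states
  p0 = rec X. ((b.X)\{b}\{a,b} + c.(c.X)\{b,c})\{a,c} has moves stopped
LTS(Q): 2 reachable states
  q0 = rec X. ((b.X)\{b}\{a,b} + b.(c.X)\{b,c})\{a,c} has moves —b→ q1
  q1 = (c.(rec X. ((b.X)\{b}\{a,b} + b.(c.X)\{b,c})\{a,c}))\{b,c}\{a,c} has moves stopped
Bisimilarity quotient blocks:
  B0 = {p0, q1}
  B1 = {q0}
p0 ∈ B0, q0 ∈ B1 → different blocks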